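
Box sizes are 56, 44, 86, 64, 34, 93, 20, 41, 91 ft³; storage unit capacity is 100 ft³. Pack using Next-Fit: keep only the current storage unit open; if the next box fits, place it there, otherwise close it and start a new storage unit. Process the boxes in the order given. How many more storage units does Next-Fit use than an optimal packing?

Next-Fit: [56,44] [86] [64,34] [93] [20,41] [91] → 6 storage units.
Total size 529 ft³; any packing needs at least ⌈529/100⌉ = 6 storage units.
So 6 is already optimal.

0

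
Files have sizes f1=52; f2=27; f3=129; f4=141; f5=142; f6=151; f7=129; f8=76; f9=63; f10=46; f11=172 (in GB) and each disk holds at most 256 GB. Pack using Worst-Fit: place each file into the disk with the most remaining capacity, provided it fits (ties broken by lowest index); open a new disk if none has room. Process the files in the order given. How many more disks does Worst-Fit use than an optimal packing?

Worst-Fit: [52,27,129] [141,63] [142,46] [151] [129,76] [172] → 6 disks.
6 files exceed 128 GB (half the capacity), and no two of those can share a disk, so at least 6 disks are needed.
So 6 is already optimal.

0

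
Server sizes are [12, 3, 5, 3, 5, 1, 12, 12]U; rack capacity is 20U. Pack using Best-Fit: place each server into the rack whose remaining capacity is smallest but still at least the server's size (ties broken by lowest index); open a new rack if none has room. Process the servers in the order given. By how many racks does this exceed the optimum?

1

Best-Fit: [12,3,5] [3,5,1] [12] [12] → 4 racks.
Total size 53U; any packing needs at least ⌈53/20⌉ = 3 racks.
An optimal packing achieves that bound: [12,5,3] [12,5,3] [12,1] → 3 racks.
Excess: 4 − 3 = 1.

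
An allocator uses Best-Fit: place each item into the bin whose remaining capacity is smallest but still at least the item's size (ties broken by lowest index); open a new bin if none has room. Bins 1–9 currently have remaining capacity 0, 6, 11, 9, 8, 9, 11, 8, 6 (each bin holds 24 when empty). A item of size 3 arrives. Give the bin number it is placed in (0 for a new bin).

2

Bins with room: bin 2 (6), bin 3 (11), bin 4 (9), bin 5 (8), bin 6 (9), bin 7 (11), bin 8 (8), bin 9 (6).
Tightest fit is bin 2 with 6 free.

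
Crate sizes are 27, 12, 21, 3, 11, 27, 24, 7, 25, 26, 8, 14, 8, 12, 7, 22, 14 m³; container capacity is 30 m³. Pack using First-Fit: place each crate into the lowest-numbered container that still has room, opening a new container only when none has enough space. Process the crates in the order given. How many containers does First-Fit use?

Put 27 m³ in container 1; 3 m³ remain.
Put 12 m³ in container 2; 18 m³ remain.
Put 21 m³ in container 3; 9 m³ remain.
Put 3 m³ in container 1; 0 m³ remain.
Put 11 m³ in container 2; 7 m³ remain.
Put 27 m³ in container 4; 3 m³ remain.
Put 24 m³ in container 5; 6 m³ remain.
Put 7 m³ in container 2; 0 m³ remain.
Put 25 m³ in container 6; 5 m³ remain.
Put 26 m³ in container 7; 4 m³ remain.
Put 8 m³ in container 3; 1 m³ remain.
Put 14 m³ in container 8; 16 m³ remain.
Put 8 m³ in container 8; 8 m³ remain.
Put 12 m³ in container 9; 18 m³ remain.
Put 7 m³ in container 8; 1 m³ remain.
Put 22 m³ in container 10; 8 m³ remain.
Put 14 m³ in container 9; 4 m³ remain.
Final containers: [27,3] [12,11,7] [21,8] [27] [24] [25] [26] [14,8,7] [12,14] [22].

10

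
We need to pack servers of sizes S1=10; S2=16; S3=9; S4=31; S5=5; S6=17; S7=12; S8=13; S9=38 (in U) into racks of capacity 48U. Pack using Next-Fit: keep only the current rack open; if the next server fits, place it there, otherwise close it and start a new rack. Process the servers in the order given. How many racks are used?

Put S1 (10U) in rack 1; 38U remain.
Put S2 (16U) in rack 1; 22U remain.
Put S3 (9U) in rack 1; 13U remain.
Put S4 (31U) in rack 2; 17U remain.
Put S5 (5U) in rack 2; 12U remain.
Put S6 (17U) in rack 3; 31U remain.
Put S7 (12U) in rack 3; 19U remain.
Put S8 (13U) in rack 3; 6U remain.
Put S9 (38U) in rack 4; 10U remain.
Final racks: [10,16,9] [31,5] [17,12,13] [38].

4 racks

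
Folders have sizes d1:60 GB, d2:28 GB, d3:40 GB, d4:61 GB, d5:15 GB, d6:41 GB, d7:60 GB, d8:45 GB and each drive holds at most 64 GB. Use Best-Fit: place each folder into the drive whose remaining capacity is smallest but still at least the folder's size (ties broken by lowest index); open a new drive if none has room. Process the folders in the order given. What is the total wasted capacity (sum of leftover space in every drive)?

drive 1: place d1 (60 GB), 4 GB left
drive 2: place d2 (28 GB), 36 GB left
drive 3: place d3 (40 GB), 24 GB left
drive 4: place d4 (61 GB), 3 GB left
drive 3: place d5 (15 GB), 9 GB left
drive 5: place d6 (41 GB), 23 GB left
drive 6: place d7 (60 GB), 4 GB left
drive 7: place d8 (45 GB), 19 GB left
7 drives × 64 GB = 448 GB; used 350 GB; unused 98 GB.

98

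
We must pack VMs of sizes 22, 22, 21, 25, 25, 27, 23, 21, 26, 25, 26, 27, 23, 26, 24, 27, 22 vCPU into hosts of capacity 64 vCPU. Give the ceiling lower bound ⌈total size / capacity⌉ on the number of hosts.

Total size = 22 + 22 + 21 + 25 + 25 + 27 + 23 + 21 + 26 + 25 + 26 + 27 + 23 + 26 + 24 + 27 + 22 = 412 vCPU.
⌈412 / 64⌉ = 7.

7 hosts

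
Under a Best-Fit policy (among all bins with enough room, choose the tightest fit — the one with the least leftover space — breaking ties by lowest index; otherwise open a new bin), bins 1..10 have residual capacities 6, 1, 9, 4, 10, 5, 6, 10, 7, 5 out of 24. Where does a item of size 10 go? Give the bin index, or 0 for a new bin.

5

Bins with room: bin 5 (10), bin 8 (10).
Tightest fit is bin 5 with 10 free.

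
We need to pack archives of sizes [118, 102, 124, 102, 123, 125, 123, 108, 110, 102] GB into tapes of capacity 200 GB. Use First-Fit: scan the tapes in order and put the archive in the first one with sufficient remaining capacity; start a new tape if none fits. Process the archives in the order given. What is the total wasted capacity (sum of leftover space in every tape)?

863

118 GB → tape 1 (remaining 82 GB)
102 GB → tape 2 (remaining 98 GB)
124 GB → tape 3 (remaining 76 GB)
102 GB → tape 4 (remaining 98 GB)
123 GB → tape 5 (remaining 77 GB)
125 GB → tape 6 (remaining 75 GB)
123 GB → tape 7 (remaining 77 GB)
108 GB → tape 8 (remaining 92 GB)
110 GB → tape 9 (remaining 90 GB)
102 GB → tape 10 (remaining 98 GB)
10 tapes × 200 GB = 2000 GB; used 1137 GB; unused 863 GB.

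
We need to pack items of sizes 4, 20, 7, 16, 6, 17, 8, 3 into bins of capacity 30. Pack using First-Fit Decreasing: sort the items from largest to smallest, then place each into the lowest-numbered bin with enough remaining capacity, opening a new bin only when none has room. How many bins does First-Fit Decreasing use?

Sorted descending: 20, 17, 16, 8, 7, 6, 4, 3.
bin 1: place 20, 10 left
bin 2: place 17, 13 left
bin 3: place 16, 14 left
bin 1: place 8, 2 left
bin 2: place 7, 6 left
bin 2: place 6, 0 left
bin 3: place 4, 10 left
bin 3: place 3, 7 left

3 bins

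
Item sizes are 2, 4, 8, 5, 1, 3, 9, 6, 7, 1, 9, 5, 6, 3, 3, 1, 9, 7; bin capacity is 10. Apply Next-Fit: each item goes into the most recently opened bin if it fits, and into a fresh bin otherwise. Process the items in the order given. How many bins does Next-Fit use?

bin 1: place 2, 8 left
bin 1: place 4, 4 left
bin 2: place 8, 2 left
bin 3: place 5, 5 left
bin 3: place 1, 4 left
bin 3: place 3, 1 left
bin 4: place 9, 1 left
bin 5: place 6, 4 left
bin 6: place 7, 3 left
bin 6: place 1, 2 left
bin 7: place 9, 1 left
bin 8: place 5, 5 left
bin 9: place 6, 4 left
bin 9: place 3, 1 left
bin 10: place 3, 7 left
bin 10: place 1, 6 left
bin 11: place 9, 1 left
bin 12: place 7, 3 left
Final bins: [2,4] [8] [5,1,3] [9] [6] [7,1] [9] [5] [6,3] [3,1] [9] [7].

12 bins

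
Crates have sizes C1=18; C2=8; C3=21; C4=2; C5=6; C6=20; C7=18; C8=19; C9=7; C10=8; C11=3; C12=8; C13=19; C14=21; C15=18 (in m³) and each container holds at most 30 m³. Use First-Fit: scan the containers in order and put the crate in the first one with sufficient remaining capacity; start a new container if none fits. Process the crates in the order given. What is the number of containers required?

Put C1 (18 m³) in container 1; 12 m³ remain.
Put C2 (8 m³) in container 1; 4 m³ remain.
Put C3 (21 m³) in container 2; 9 m³ remain.
Put C4 (2 m³) in container 1; 2 m³ remain.
Put C5 (6 m³) in container 2; 3 m³ remain.
Put C6 (20 m³) in container 3; 10 m³ remain.
Put C7 (18 m³) in container 4; 12 m³ remain.
Put C8 (19 m³) in container 5; 11 m³ remain.
Put C9 (7 m³) in container 3; 3 m³ remain.
Put C10 (8 m³) in container 4; 4 m³ remain.
Put C11 (3 m³) in container 2; 0 m³ remain.
Put C12 (8 m³) in container 5; 3 m³ remain.
Put C13 (19 m³) in container 6; 11 m³ remain.
Put C14 (21 m³) in container 7; 9 m³ remain.
Put C15 (18 m³) in container 8; 12 m³ remain.

8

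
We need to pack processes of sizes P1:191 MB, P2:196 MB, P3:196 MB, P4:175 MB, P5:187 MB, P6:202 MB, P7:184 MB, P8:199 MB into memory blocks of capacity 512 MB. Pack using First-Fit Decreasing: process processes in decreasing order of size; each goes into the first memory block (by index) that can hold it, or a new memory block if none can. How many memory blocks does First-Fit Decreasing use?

4 memory blocks

Sorted descending: 202, 199, 196, 196, 191, 187, 184, 175.
Put 202 MB in memory block 1; 310 MB remain.
Put 199 MB in memory block 1; 111 MB remain.
Put 196 MB in memory block 2; 316 MB remain.
Put 196 MB in memory block 2; 120 MB remain.
Put 191 MB in memory block 3; 321 MB remain.
Put 187 MB in memory block 3; 134 MB remain.
Put 184 MB in memory block 4; 328 MB remain.
Put 175 MB in memory block 4; 153 MB remain.
Final memory blocks: [202,199] [196,196] [191,187] [184,175].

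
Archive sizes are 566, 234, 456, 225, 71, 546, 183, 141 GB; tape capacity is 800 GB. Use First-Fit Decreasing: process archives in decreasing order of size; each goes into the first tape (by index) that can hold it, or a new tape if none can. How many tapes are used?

Sorted descending: 566, 546, 456, 234, 225, 183, 141, 71.
Put 566 GB in tape 1; 234 GB remain.
Put 546 GB in tape 2; 254 GB remain.
Put 456 GB in tape 3; 344 GB remain.
Put 234 GB in tape 1; 0 GB remain.
Put 225 GB in tape 2; 29 GB remain.
Put 183 GB in tape 3; 161 GB remain.
Put 141 GB in tape 3; 20 GB remain.
Put 71 GB in tape 4; 729 GB remain.

4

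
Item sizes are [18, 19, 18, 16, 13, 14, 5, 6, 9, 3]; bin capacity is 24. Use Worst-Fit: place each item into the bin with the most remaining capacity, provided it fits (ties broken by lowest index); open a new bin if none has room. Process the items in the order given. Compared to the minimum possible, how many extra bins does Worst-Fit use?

1

Worst-Fit: [18] [19] [18] [16] [13,5] [14,6] [9,3] → 7 bins.
Total size 121; any packing needs at least ⌈121/24⌉ = 6 bins.
An optimal packing achieves that bound: [19,5] [18,6] [18,3] [16] [14,9] [13] → 6 bins.
Excess: 7 − 6 = 1.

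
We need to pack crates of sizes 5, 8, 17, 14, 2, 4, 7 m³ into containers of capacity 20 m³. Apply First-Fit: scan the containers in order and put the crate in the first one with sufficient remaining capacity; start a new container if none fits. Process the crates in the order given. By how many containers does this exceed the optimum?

1

First-Fit: [5,8,2,4] [17] [14] [7] → 4 containers.
Total size 57 m³; any packing needs at least ⌈57/20⌉ = 3 containers.
An optimal packing achieves that bound: [17,2] [14,5] [8,7,4] → 3 containers.
Excess: 4 − 3 = 1.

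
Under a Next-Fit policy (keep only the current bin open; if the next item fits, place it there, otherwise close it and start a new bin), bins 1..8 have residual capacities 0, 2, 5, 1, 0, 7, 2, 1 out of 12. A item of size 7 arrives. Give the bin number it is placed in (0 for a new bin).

0

Next-Fit only looks at bin 8, which has 1 free.
7 does not fit, so a new bin is opened.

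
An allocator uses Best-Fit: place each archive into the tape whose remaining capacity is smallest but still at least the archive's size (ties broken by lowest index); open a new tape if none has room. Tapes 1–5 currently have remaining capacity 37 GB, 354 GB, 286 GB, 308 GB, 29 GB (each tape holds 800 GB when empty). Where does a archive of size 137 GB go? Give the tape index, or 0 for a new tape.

Tapes with room: tape 2 (354 GB), tape 3 (286 GB), tape 4 (308 GB).
Tightest fit is tape 3 with 286 GB free.

3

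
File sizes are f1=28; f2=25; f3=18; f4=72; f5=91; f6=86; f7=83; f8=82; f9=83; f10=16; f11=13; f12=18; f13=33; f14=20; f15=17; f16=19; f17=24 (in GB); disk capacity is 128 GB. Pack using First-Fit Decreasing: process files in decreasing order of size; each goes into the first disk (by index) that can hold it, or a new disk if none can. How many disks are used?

Sorted descending: 91, 86, 83, 83, 82, 72, 33, 28, 25, 24, 20, 19, 18, 18, 17, 16, 13.
disk 1: place 91 GB, 37 GB left
disk 2: place 86 GB, 42 GB left
disk 3: place 83 GB, 45 GB left
disk 4: place 83 GB, 45 GB left
disk 5: place 82 GB, 46 GB left
disk 6: place 72 GB, 56 GB left
disk 1: place 33 GB, 4 GB left
disk 2: place 28 GB, 14 GB left
disk 3: place 25 GB, 20 GB left
disk 4: place 24 GB, 21 GB left
disk 3: place 20 GB, 0 GB left
disk 4: place 19 GB, 2 GB left
disk 5: place 18 GB, 28 GB left
disk 5: place 18 GB, 10 GB left
disk 6: place 17 GB, 39 GB left
disk 6: place 16 GB, 23 GB left
disk 2: place 13 GB, 1 GB left

6 disks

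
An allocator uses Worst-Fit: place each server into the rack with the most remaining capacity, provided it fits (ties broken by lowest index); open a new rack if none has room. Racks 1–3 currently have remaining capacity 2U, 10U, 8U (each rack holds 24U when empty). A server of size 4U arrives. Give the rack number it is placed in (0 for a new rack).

Racks with room: rack 2 (10U), rack 3 (8U).
Most room is rack 2 with 10U free.

2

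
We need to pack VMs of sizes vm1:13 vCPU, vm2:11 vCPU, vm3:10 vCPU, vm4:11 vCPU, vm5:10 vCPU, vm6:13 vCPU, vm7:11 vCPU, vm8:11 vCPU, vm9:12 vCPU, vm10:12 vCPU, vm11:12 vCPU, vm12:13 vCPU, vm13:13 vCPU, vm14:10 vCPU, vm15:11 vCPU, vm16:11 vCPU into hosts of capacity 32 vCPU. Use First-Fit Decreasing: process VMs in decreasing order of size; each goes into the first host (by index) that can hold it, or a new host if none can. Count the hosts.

Sorted descending: 13, 13, 13, 13, 12, 12, 12, 11, 11, 11, 11, 11, 11, 10, 10, 10.
Put 13 vCPU in host 1; 19 vCPU remain.
Put 13 vCPU in host 1; 6 vCPU remain.
Put 13 vCPU in host 2; 19 vCPU remain.
Put 13 vCPU in host 2; 6 vCPU remain.
Put 12 vCPU in host 3; 20 vCPU remain.
Put 12 vCPU in host 3; 8 vCPU remain.
Put 12 vCPU in host 4; 20 vCPU remain.
Put 11 vCPU in host 4; 9 vCPU remain.
Put 11 vCPU in host 5; 21 vCPU remain.
Put 11 vCPU in host 5; 10 vCPU remain.
Put 11 vCPU in host 6; 21 vCPU remain.
Put 11 vCPU in host 6; 10 vCPU remain.
Put 11 vCPU in host 7; 21 vCPU remain.
Put 10 vCPU in host 5; 0 vCPU remain.
Put 10 vCPU in host 6; 0 vCPU remain.
Put 10 vCPU in host 7; 11 vCPU remain.
Final hosts: [13,13] [13,13] [12,12] [12,11] [11,11,10] [11,11,10] [11,10].

7 hosts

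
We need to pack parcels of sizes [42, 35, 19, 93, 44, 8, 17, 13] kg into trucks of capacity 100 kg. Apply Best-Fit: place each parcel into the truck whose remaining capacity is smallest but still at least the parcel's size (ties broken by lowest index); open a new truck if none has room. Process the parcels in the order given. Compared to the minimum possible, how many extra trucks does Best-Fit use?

Best-Fit: [42,35,19] [93] [44,8,17,13] → 3 trucks.
Total size 271 kg; any packing needs at least ⌈271/100⌉ = 3 trucks.
So 3 is already optimal.

0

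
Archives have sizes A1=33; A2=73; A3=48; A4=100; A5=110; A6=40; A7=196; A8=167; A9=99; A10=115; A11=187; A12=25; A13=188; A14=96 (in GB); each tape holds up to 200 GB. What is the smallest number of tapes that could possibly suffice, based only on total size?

Total size = 33 + 73 + 48 + 100 + 110 + 40 + 196 + 167 + 99 + 115 + 187 + 25 + 188 + 96 = 1477 GB.
⌈1477 / 200⌉ = 8.

8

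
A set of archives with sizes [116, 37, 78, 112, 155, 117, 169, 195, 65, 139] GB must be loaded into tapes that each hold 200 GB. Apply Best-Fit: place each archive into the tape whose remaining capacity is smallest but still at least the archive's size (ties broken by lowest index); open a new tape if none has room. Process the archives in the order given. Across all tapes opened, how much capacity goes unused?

116 GB → tape 1 (remaining 84 GB)
37 GB → tape 1 (remaining 47 GB)
78 GB → tape 2 (remaining 122 GB)
112 GB → tape 2 (remaining 10 GB)
155 GB → tape 3 (remaining 45 GB)
117 GB → tape 4 (remaining 83 GB)
169 GB → tape 5 (remaining 31 GB)
195 GB → tape 6 (remaining 5 GB)
65 GB → tape 4 (remaining 18 GB)
139 GB → tape 7 (remaining 61 GB)
7 tapes × 200 GB = 1400 GB; used 1183 GB; unused 217 GB.

217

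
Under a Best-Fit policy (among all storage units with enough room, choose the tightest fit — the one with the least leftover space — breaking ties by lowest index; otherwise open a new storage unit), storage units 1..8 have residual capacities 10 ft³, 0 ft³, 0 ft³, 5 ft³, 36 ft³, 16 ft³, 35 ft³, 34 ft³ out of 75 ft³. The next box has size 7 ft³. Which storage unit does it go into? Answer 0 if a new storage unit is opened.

1

Storage units with room: storage unit 1 (10 ft³), storage unit 5 (36 ft³), storage unit 6 (16 ft³), storage unit 7 (35 ft³), storage unit 8 (34 ft³).
Tightest fit is storage unit 1 with 10 ft³ free.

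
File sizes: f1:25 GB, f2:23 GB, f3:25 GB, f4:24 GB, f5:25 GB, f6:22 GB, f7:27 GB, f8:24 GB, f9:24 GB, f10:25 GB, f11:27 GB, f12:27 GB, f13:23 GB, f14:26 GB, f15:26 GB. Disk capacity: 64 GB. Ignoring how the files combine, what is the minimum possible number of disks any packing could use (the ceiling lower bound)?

6

Total size = 25 + 23 + 25 + 24 + 25 + 22 + 27 + 24 + 24 + 25 + 27 + 27 + 23 + 26 + 26 = 373 GB.
⌈373 / 64⌉ = 6.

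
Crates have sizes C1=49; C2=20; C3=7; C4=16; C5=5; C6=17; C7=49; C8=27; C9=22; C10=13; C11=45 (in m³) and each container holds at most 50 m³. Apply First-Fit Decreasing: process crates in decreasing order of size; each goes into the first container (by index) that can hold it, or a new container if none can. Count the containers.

Sorted descending: 49, 49, 45, 27, 22, 20, 17, 16, 13, 7, 5.
49 m³ → container 1 (remaining 1 m³)
49 m³ → container 2 (remaining 1 m³)
45 m³ → container 3 (remaining 5 m³)
27 m³ → container 4 (remaining 23 m³)
22 m³ → container 4 (remaining 1 m³)
20 m³ → container 5 (remaining 30 m³)
17 m³ → container 5 (remaining 13 m³)
16 m³ → container 6 (remaining 34 m³)
13 m³ → container 5 (remaining 0 m³)
7 m³ → container 6 (remaining 27 m³)
5 m³ → container 3 (remaining 0 m³)

6 containers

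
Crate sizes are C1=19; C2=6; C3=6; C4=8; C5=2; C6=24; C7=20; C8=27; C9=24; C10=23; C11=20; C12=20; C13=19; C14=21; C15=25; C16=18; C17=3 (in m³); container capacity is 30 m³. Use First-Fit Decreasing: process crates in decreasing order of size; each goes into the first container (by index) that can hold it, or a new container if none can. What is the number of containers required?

12 containers

Sorted descending: 27, 25, 24, 24, 23, 21, 20, 20, 20, 19, 19, 18, 8, 6, 6, 3, 2.
27 m³ → container 1 (remaining 3 m³)
25 m³ → container 2 (remaining 5 m³)
24 m³ → container 3 (remaining 6 m³)
24 m³ → container 4 (remaining 6 m³)
23 m³ → container 5 (remaining 7 m³)
21 m³ → container 6 (remaining 9 m³)
20 m³ → container 7 (remaining 10 m³)
20 m³ → container 8 (remaining 10 m³)
20 m³ → container 9 (remaining 10 m³)
19 m³ → container 10 (remaining 11 m³)
19 m³ → container 11 (remaining 11 m³)
18 m³ → container 12 (remaining 12 m³)
8 m³ → container 6 (remaining 1 m³)
6 m³ → container 3 (remaining 0 m³)
6 m³ → container 4 (remaining 0 m³)
3 m³ → container 1 (remaining 0 m³)
2 m³ → container 2 (remaining 3 m³)
Final containers: [27,3] [25,2] [24,6] [24,6] [23] [21,8] [20] [20] [20] [19] [19] [18].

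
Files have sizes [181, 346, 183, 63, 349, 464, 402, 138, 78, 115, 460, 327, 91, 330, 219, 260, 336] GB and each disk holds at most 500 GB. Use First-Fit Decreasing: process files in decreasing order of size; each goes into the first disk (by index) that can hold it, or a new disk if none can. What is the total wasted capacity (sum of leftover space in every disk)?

658

Sorted descending: 464, 460, 402, 349, 346, 336, 330, 327, 260, 219, 183, 181, 138, 115, 91, 78, 63.
disk 1: place 464 GB, 36 GB left
disk 2: place 460 GB, 40 GB left
disk 3: place 402 GB, 98 GB left
disk 4: place 349 GB, 151 GB left
disk 5: place 346 GB, 154 GB left
disk 6: place 336 GB, 164 GB left
disk 7: place 330 GB, 170 GB left
disk 8: place 327 GB, 173 GB left
disk 9: place 260 GB, 240 GB left
disk 9: place 219 GB, 21 GB left
disk 10: place 183 GB, 317 GB left
disk 10: place 181 GB, 136 GB left
disk 4: place 138 GB, 13 GB left
disk 5: place 115 GB, 39 GB left
disk 3: place 91 GB, 7 GB left
disk 6: place 78 GB, 86 GB left
disk 6: place 63 GB, 23 GB left
10 disks × 500 GB = 5000 GB; used 4342 GB; unused 658 GB.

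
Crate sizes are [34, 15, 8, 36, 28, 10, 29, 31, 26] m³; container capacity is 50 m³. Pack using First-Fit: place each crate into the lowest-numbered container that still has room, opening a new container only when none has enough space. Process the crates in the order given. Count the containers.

container 1: place 34 m³, 16 m³ left
container 1: place 15 m³, 1 m³ left
container 2: place 8 m³, 42 m³ left
container 2: place 36 m³, 6 m³ left
container 3: place 28 m³, 22 m³ left
container 3: place 10 m³, 12 m³ left
container 4: place 29 m³, 21 m³ left
container 5: place 31 m³, 19 m³ left
container 6: place 26 m³, 24 m³ left

6 containers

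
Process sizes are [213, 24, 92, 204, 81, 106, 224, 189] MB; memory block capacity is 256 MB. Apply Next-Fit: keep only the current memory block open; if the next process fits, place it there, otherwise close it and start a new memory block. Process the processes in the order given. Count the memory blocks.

6

memory block 1: place 213 MB, 43 MB left
memory block 1: place 24 MB, 19 MB left
memory block 2: place 92 MB, 164 MB left
memory block 3: place 204 MB, 52 MB left
memory block 4: place 81 MB, 175 MB left
memory block 4: place 106 MB, 69 MB left
memory block 5: place 224 MB, 32 MB left
memory block 6: place 189 MB, 67 MB left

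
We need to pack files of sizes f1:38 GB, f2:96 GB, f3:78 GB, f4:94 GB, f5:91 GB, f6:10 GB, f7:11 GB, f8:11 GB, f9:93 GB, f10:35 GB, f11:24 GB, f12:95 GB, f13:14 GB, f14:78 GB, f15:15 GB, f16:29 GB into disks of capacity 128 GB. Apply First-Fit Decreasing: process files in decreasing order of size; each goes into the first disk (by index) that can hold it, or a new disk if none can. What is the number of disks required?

7

Sorted descending: 96, 95, 94, 93, 91, 78, 78, 38, 35, 29, 24, 15, 14, 11, 11, 10.
disk 1: place 96 GB, 32 GB left
disk 2: place 95 GB, 33 GB left
disk 3: place 94 GB, 34 GB left
disk 4: place 93 GB, 35 GB left
disk 5: place 91 GB, 37 GB left
disk 6: place 78 GB, 50 GB left
disk 7: place 78 GB, 50 GB left
disk 6: place 38 GB, 12 GB left
disk 4: place 35 GB, 0 GB left
disk 1: place 29 GB, 3 GB left
disk 2: place 24 GB, 9 GB left
disk 3: place 15 GB, 19 GB left
disk 3: place 14 GB, 5 GB left
disk 5: place 11 GB, 26 GB left
disk 5: place 11 GB, 15 GB left
disk 5: place 10 GB, 5 GB left
Final disks: [96,29] [95,24] [94,15,14] [93,35] [91,11,11,10] [78,38] [78].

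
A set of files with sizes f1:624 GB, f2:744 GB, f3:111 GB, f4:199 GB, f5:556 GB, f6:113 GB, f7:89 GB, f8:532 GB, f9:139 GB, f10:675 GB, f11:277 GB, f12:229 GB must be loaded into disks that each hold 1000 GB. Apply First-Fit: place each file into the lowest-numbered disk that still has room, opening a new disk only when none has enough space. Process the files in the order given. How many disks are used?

disk 1: place f1 (624 GB), 376 GB left
disk 2: place f2 (744 GB), 256 GB left
disk 1: place f3 (111 GB), 265 GB left
disk 1: place f4 (199 GB), 66 GB left
disk 3: place f5 (556 GB), 444 GB left
disk 2: place f6 (113 GB), 143 GB left
disk 2: place f7 (89 GB), 54 GB left
disk 4: place f8 (532 GB), 468 GB left
disk 3: place f9 (139 GB), 305 GB left
disk 5: place f10 (675 GB), 325 GB left
disk 3: place f11 (277 GB), 28 GB left
disk 4: place f12 (229 GB), 239 GB left

5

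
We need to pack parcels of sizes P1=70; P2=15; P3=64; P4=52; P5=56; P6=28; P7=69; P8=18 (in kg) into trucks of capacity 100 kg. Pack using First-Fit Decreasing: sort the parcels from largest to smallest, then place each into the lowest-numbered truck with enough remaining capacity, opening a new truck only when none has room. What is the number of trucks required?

Sorted descending: 70, 69, 64, 56, 52, 28, 18, 15.
Put 70 kg in truck 1; 30 kg remain.
Put 69 kg in truck 2; 31 kg remain.
Put 64 kg in truck 3; 36 kg remain.
Put 56 kg in truck 4; 44 kg remain.
Put 52 kg in truck 5; 48 kg remain.
Put 28 kg in truck 1; 2 kg remain.
Put 18 kg in truck 2; 13 kg remain.
Put 15 kg in truck 3; 21 kg remain.
Final trucks: [70,28] [69,18] [64,15] [56] [52].

5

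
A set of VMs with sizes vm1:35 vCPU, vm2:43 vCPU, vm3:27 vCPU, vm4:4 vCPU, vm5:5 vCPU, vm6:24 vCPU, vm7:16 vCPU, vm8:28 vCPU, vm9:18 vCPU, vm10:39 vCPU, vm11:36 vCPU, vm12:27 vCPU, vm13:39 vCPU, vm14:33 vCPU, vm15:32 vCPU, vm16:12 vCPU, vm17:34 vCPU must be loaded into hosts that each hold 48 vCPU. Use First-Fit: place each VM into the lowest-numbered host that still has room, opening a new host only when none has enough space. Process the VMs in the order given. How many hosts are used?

12 hosts

vm1 (35 vCPU) → host 1 (remaining 13 vCPU)
vm2 (43 vCPU) → host 2 (remaining 5 vCPU)
vm3 (27 vCPU) → host 3 (remaining 21 vCPU)
vm4 (4 vCPU) → host 1 (remaining 9 vCPU)
vm5 (5 vCPU) → host 1 (remaining 4 vCPU)
vm6 (24 vCPU) → host 4 (remaining 24 vCPU)
vm7 (16 vCPU) → host 3 (remaining 5 vCPU)
vm8 (28 vCPU) → host 5 (remaining 20 vCPU)
vm9 (18 vCPU) → host 4 (remaining 6 vCPU)
vm10 (39 vCPU) → host 6 (remaining 9 vCPU)
vm11 (36 vCPU) → host 7 (remaining 12 vCPU)
vm12 (27 vCPU) → host 8 (remaining 21 vCPU)
vm13 (39 vCPU) → host 9 (remaining 9 vCPU)
vm14 (33 vCPU) → host 10 (remaining 15 vCPU)
vm15 (32 vCPU) → host 11 (remaining 16 vCPU)
vm16 (12 vCPU) → host 5 (remaining 8 vCPU)
vm17 (34 vCPU) → host 12 (remaining 14 vCPU)
Final hosts: [35,4,5] [43] [27,16] [24,18] [28,12] [39] [36] [27] [39] [33] [32] [34].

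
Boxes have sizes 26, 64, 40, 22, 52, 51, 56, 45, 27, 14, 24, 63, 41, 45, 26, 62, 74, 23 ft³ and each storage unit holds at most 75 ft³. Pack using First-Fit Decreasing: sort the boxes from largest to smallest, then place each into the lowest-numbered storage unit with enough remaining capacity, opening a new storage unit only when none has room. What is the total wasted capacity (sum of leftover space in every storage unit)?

70

Sorted descending: 74, 64, 63, 62, 56, 52, 51, 45, 45, 41, 40, 27, 26, 26, 24, 23, 22, 14.
Put 74 ft³ in storage unit 1; 1 ft³ remain.
Put 64 ft³ in storage unit 2; 11 ft³ remain.
Put 63 ft³ in storage unit 3; 12 ft³ remain.
Put 62 ft³ in storage unit 4; 13 ft³ remain.
Put 56 ft³ in storage unit 5; 19 ft³ remain.
Put 52 ft³ in storage unit 6; 23 ft³ remain.
Put 51 ft³ in storage unit 7; 24 ft³ remain.
Put 45 ft³ in storage unit 8; 30 ft³ remain.
Put 45 ft³ in storage unit 9; 30 ft³ remain.
Put 41 ft³ in storage unit 10; 34 ft³ remain.
Put 40 ft³ in storage unit 11; 35 ft³ remain.
Put 27 ft³ in storage unit 8; 3 ft³ remain.
Put 26 ft³ in storage unit 9; 4 ft³ remain.
Put 26 ft³ in storage unit 10; 8 ft³ remain.
Put 24 ft³ in storage unit 7; 0 ft³ remain.
Put 23 ft³ in storage unit 6; 0 ft³ remain.
Put 22 ft³ in storage unit 11; 13 ft³ remain.
Put 14 ft³ in storage unit 5; 5 ft³ remain.
11 storage units × 75 ft³ = 825 ft³; used 755 ft³; unused 70 ft³.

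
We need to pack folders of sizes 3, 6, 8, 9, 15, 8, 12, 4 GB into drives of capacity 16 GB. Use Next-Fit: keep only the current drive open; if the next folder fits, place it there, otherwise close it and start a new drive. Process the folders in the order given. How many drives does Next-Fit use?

6

Put 3 GB in drive 1; 13 GB remain.
Put 6 GB in drive 1; 7 GB remain.
Put 8 GB in drive 2; 8 GB remain.
Put 9 GB in drive 3; 7 GB remain.
Put 15 GB in drive 4; 1 GB remain.
Put 8 GB in drive 5; 8 GB remain.
Put 12 GB in drive 6; 4 GB remain.
Put 4 GB in drive 6; 0 GB remain.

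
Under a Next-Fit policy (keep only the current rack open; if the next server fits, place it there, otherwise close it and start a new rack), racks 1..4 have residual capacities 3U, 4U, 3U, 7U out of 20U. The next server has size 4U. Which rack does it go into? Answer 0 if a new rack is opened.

Next-Fit only looks at rack 4, which has 7U free.
4U fits there.

4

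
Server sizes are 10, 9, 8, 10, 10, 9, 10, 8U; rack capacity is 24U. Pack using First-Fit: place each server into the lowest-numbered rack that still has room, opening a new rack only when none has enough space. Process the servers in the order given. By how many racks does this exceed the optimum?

0

First-Fit: [10,9] [8,10] [10,9] [10,8] → 4 racks.
Total size 74U; any packing needs at least ⌈74/24⌉ = 4 racks.
So 4 is already optimal.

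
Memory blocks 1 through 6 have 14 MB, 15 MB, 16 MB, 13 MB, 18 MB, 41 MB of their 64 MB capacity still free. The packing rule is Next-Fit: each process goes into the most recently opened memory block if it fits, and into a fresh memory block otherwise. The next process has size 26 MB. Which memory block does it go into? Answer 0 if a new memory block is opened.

Next-Fit only looks at memory block 6, which has 41 MB free.
26 MB fits there.

6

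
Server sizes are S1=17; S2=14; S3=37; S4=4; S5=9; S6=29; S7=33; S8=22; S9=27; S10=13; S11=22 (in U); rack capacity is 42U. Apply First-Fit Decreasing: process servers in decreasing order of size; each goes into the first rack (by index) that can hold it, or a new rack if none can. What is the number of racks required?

Sorted descending: 37, 33, 29, 27, 22, 22, 17, 14, 13, 9, 4.
rack 1: place 37U, 5U left
rack 2: place 33U, 9U left
rack 3: place 29U, 13U left
rack 4: place 27U, 15U left
rack 5: place 22U, 20U left
rack 6: place 22U, 20U left
rack 5: place 17U, 3U left
rack 4: place 14U, 1U left
rack 3: place 13U, 0U left
rack 2: place 9U, 0U left
rack 1: place 4U, 1U left
Final racks: [37,4] [33,9] [29,13] [27,14] [22,17] [22].

6 racks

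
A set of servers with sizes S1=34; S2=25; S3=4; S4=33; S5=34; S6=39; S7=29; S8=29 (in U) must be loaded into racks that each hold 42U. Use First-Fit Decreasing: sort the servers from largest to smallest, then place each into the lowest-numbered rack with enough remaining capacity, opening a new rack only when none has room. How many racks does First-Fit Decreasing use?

7

Sorted descending: 39, 34, 34, 33, 29, 29, 25, 4.
39U → rack 1 (remaining 3U)
34U → rack 2 (remaining 8U)
34U → rack 3 (remaining 8U)
33U → rack 4 (remaining 9U)
29U → rack 5 (remaining 13U)
29U → rack 6 (remaining 13U)
25U → rack 7 (remaining 17U)
4U → rack 2 (remaining 4U)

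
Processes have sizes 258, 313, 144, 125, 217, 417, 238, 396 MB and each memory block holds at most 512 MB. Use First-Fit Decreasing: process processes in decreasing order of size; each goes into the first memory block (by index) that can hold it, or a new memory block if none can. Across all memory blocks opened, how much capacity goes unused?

Sorted descending: 417, 396, 313, 258, 238, 217, 144, 125.
memory block 1: place 417 MB, 95 MB left
memory block 2: place 396 MB, 116 MB left
memory block 3: place 313 MB, 199 MB left
memory block 4: place 258 MB, 254 MB left
memory block 4: place 238 MB, 16 MB left
memory block 5: place 217 MB, 295 MB left
memory block 3: place 144 MB, 55 MB left
memory block 5: place 125 MB, 170 MB left
5 memory blocks × 512 MB = 2560 MB; used 2108 MB; unused 452 MB.

452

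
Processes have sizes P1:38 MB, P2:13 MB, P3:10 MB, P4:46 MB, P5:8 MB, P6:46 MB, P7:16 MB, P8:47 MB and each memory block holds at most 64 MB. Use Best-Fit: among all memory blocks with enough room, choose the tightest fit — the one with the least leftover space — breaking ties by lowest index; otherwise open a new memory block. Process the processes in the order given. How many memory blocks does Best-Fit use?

memory block 1: place P1 (38 MB), 26 MB left
memory block 1: place P2 (13 MB), 13 MB left
memory block 1: place P3 (10 MB), 3 MB left
memory block 2: place P4 (46 MB), 18 MB left
memory block 2: place P5 (8 MB), 10 MB left
memory block 3: place P6 (46 MB), 18 MB left
memory block 3: place P7 (16 MB), 2 MB left
memory block 4: place P8 (47 MB), 17 MB left
Final memory blocks: [38,13,10] [46,8] [46,16] [47].

4 memory blocks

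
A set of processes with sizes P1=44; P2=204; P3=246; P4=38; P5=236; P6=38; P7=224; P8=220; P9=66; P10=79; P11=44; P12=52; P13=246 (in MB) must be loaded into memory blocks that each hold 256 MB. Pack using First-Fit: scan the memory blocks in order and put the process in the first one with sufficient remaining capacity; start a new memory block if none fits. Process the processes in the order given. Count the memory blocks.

8

Put P1 (44 MB) in memory block 1; 212 MB remain.
Put P2 (204 MB) in memory block 1; 8 MB remain.
Put P3 (246 MB) in memory block 2; 10 MB remain.
Put P4 (38 MB) in memory block 3; 218 MB remain.
Put P5 (236 MB) in memory block 4; 20 MB remain.
Put P6 (38 MB) in memory block 3; 180 MB remain.
Put P7 (224 MB) in memory block 5; 32 MB remain.
Put P8 (220 MB) in memory block 6; 36 MB remain.
Put P9 (66 MB) in memory block 3; 114 MB remain.
Put P10 (79 MB) in memory block 3; 35 MB remain.
Put P11 (44 MB) in memory block 7; 212 MB remain.
Put P12 (52 MB) in memory block 7; 160 MB remain.
Put P13 (246 MB) in memory block 8; 10 MB remain.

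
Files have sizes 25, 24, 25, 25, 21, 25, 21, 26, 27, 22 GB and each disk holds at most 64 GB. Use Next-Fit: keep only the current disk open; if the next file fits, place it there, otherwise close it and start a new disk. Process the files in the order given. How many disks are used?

5 disks

disk 1: place 25 GB, 39 GB left
disk 1: place 24 GB, 15 GB left
disk 2: place 25 GB, 39 GB left
disk 2: place 25 GB, 14 GB left
disk 3: place 21 GB, 43 GB left
disk 3: place 25 GB, 18 GB left
disk 4: place 21 GB, 43 GB left
disk 4: place 26 GB, 17 GB left
disk 5: place 27 GB, 37 GB left
disk 5: place 22 GB, 15 GB left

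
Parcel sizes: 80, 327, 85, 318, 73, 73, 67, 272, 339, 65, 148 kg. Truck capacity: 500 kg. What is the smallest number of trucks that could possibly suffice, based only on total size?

4

Total size = 80 + 327 + 85 + 318 + 73 + 73 + 67 + 272 + 339 + 65 + 148 = 1847 kg.
⌈1847 / 500⌉ = 4.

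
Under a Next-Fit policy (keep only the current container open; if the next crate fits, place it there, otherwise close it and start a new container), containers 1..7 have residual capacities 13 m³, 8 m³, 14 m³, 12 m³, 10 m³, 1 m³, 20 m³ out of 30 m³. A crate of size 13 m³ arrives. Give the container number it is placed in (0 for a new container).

7

Next-Fit only looks at container 7, which has 20 m³ free.
13 m³ fits there.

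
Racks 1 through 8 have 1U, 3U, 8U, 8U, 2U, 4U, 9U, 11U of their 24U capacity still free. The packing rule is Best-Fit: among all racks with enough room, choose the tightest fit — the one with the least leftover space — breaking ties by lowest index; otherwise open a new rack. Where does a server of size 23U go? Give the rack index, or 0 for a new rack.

0

No rack has ≥ 23U free, so a new rack is opened.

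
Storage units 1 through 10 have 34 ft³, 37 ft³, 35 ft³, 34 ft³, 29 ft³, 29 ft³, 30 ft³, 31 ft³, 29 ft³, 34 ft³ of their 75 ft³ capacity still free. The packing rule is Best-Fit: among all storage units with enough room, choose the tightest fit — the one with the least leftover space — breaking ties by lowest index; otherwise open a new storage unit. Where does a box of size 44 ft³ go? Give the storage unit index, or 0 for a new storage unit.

0

No storage unit has ≥ 44 ft³ free, so a new storage unit is opened.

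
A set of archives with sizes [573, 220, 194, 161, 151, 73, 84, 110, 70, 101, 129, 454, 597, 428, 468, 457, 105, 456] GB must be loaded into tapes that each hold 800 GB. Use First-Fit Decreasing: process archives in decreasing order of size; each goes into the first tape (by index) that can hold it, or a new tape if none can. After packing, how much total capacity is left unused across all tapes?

769

Sorted descending: 597, 573, 468, 457, 456, 454, 428, 220, 194, 161, 151, 129, 110, 105, 101, 84, 73, 70.
Put 597 GB in tape 1; 203 GB remain.
Put 573 GB in tape 2; 227 GB remain.
Put 468 GB in tape 3; 332 GB remain.
Put 457 GB in tape 4; 343 GB remain.
Put 456 GB in tape 5; 344 GB remain.
Put 454 GB in tape 6; 346 GB remain.
Put 428 GB in tape 7; 372 GB remain.
Put 220 GB in tape 2; 7 GB remain.
Put 194 GB in tape 1; 9 GB remain.
Put 161 GB in tape 3; 171 GB remain.
Put 151 GB in tape 3; 20 GB remain.
Put 129 GB in tape 4; 214 GB remain.
Put 110 GB in tape 4; 104 GB remain.
Put 105 GB in tape 5; 239 GB remain.
Put 101 GB in tape 4; 3 GB remain.
Put 84 GB in tape 5; 155 GB remain.
Put 73 GB in tape 5; 82 GB remain.
Put 70 GB in tape 5; 12 GB remain.
7 tapes × 800 GB = 5600 GB; used 4831 GB; unused 769 GB.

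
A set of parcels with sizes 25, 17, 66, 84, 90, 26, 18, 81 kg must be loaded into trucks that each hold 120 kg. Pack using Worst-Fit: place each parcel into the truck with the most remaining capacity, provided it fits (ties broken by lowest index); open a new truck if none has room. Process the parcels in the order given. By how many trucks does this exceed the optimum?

Worst-Fit: [25,17,66] [84,26] [90,18] [81] → 4 trucks.
Total size 407 kg; any packing needs at least ⌈407/120⌉ = 4 trucks.
So 4 is already optimal.

0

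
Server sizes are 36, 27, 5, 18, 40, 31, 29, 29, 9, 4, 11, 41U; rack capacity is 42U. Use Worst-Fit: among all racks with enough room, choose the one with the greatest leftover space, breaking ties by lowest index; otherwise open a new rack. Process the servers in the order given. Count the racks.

8 racks

rack 1: place 36U, 6U left
rack 2: place 27U, 15U left
rack 2: place 5U, 10U left
rack 3: place 18U, 24U left
rack 4: place 40U, 2U left
rack 5: place 31U, 11U left
rack 6: place 29U, 13U left
rack 7: place 29U, 13U left
rack 3: place 9U, 15U left
rack 3: place 4U, 11U left
rack 6: place 11U, 2U left
rack 8: place 41U, 1U left
Final racks: [36] [27,5] [18,9,4] [40] [31] [29,11] [29] [41].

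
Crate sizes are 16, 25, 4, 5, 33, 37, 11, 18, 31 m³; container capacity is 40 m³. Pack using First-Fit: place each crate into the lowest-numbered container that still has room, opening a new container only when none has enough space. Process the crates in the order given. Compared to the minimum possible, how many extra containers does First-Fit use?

First-Fit: [16,4,5,11] [25] [33] [37] [18] [31] → 6 containers.
Total size 180 m³; any packing needs at least ⌈180/40⌉ = 5 containers.
An optimal packing achieves that bound: [37] [33,5] [31,4] [25,11] [18,16] → 5 containers.
Excess: 6 − 5 = 1.

1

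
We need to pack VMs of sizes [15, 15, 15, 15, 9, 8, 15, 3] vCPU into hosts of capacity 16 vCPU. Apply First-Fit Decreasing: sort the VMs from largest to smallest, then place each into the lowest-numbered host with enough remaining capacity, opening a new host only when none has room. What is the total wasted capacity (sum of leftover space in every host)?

17

Sorted descending: 15, 15, 15, 15, 15, 9, 8, 3.
15 vCPU → host 1 (remaining 1 vCPU)
15 vCPU → host 2 (remaining 1 vCPU)
15 vCPU → host 3 (remaining 1 vCPU)
15 vCPU → host 4 (remaining 1 vCPU)
15 vCPU → host 5 (remaining 1 vCPU)
9 vCPU → host 6 (remaining 7 vCPU)
8 vCPU → host 7 (remaining 8 vCPU)
3 vCPU → host 6 (remaining 4 vCPU)
7 hosts × 16 vCPU = 112 vCPU; used 95 vCPU; unused 17 vCPU.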